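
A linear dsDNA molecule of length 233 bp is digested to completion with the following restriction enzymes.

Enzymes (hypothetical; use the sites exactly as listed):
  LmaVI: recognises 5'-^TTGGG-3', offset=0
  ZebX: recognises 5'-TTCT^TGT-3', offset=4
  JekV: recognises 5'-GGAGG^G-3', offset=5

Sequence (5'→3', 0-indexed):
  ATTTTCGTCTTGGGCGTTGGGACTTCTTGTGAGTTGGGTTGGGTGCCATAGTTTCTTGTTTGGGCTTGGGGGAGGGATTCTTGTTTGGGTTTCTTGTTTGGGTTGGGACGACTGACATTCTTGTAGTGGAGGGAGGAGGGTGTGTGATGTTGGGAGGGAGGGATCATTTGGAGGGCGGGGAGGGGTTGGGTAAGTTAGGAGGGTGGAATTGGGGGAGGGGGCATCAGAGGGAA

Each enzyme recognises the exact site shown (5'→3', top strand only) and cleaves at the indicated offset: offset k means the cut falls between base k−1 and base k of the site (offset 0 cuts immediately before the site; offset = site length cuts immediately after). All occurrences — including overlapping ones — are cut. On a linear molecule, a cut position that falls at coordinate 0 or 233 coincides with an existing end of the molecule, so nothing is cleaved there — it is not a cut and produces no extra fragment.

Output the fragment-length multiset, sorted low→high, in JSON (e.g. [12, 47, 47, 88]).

Site scan:
  LmaVI TTGGG/0: at [9, 16, 33, 38, 59, 65, 84, 97, 102, 149, 185, 208] ⇒ [9, 16, 33, 38, 59, 65, 84, 97, 102, 149, 185, 208]
  ZebX TTCTTGT/4: at [23, 52, 77, 90, 117] ⇒ [27, 56, 81, 94, 121]
  JekV GGAGGG/5: at [70, 127, 134, 152, 156, 169, 178, 197, 213] ⇒ [75, 132, 139, 157, 161, 174, 183, 202, 218]

Pooled cuts: [9, 16, 27, 33, 38, 56, 59, 65, 75, 81, 84, 94, 97, 102, 121, 132, 139, 149, 157, 161, 174, 183, 185, 202, 208, 218]

Fragment lengths:
  [0,9): 9 bp
  [9,16): 7 bp
  [16,27): 11 bp
  [27,33): 6 bp
  [33,38): 5 bp
  [38,56): 18 bp
  [56,59): 3 bp
  [59,65): 6 bp
  [65,75): 10 bp
  [75,81): 6 bp
  [81,84): 3 bp
  [84,94): 10 bp
  [94,97): 3 bp
  [97,102): 5 bp
  [102,121): 19 bp
  [121,132): 11 bp
  [132,139): 7 bp
  [139,149): 10 bp
  [149,157): 8 bp
  [157,161): 4 bp
  [161,174): 13 bp
  [174,183): 9 bp
  [183,185): 2 bp
  [185,202): 17 bp
  [202,208): 6 bp
  [208,218): 10 bp
  [218,233): 15 bp

[2,3,3,3,4,5,5,6,6,6,6,7,7,8,9,9,10,10,10,10,11,11,13,15,17,18,19]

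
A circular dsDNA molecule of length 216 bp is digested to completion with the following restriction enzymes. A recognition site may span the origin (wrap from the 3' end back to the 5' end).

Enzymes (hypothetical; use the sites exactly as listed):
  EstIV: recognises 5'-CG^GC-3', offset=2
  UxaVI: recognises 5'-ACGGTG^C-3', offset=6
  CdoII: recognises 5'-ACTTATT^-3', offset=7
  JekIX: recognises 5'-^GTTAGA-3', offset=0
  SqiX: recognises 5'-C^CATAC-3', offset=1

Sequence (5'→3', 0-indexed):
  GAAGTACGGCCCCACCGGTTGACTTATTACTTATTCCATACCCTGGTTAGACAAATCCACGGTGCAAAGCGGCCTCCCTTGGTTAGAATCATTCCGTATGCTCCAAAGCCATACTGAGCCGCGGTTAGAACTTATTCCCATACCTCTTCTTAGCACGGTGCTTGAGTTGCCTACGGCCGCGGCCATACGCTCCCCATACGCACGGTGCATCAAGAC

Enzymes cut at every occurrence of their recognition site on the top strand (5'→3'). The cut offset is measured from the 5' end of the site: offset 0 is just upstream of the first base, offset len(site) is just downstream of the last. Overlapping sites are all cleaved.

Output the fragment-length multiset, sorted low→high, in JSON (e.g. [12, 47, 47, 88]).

Per-enzyme occurrences:
  EstIV CGGC/2: at [6, 69, 173, 179] ⇒ [8, 71, 175, 181]
  UxaVI ACGGTGC/6: at [58, 154, 201] ⇒ [64, 160, 207]
  CdoII ACTTATT/7: at [21, 28, 129] ⇒ [28, 35, 136]
  JekIX GTTAGA/0: at [45, 81, 123] ⇒ [45, 81, 123]
  SqiX CCATAC/1: at [35, 108, 137, 182, 193] ⇒ [36, 109, 138, 183, 194]

Pooled cuts: [8, 28, 35, 36, 45, 64, 71, 81, 109, 123, 136, 138, 160, 175, 181, 183, 194, 207]

Fragments:
  8→28: 20 bp
  28→35: 7 bp
  35→36: 1 bp
  36→45: 9 bp
  45→64: 19 bp
  64→71: 7 bp
  71→81: 10 bp
  81→109: 28 bp
  109→123: 14 bp
  123→136: 13 bp
  136→138: 2 bp
  138→160: 22 bp
  160→175: 15 bp
  175→181: 6 bp
  181→183: 2 bp
  183→194: 11 bp
  194→207: 13 bp
  207→8 (wrap): 216-207+8 = 17 bp

[1,2,2,6,7,7,9,10,11,13,13,14,15,17,19,20,22,28]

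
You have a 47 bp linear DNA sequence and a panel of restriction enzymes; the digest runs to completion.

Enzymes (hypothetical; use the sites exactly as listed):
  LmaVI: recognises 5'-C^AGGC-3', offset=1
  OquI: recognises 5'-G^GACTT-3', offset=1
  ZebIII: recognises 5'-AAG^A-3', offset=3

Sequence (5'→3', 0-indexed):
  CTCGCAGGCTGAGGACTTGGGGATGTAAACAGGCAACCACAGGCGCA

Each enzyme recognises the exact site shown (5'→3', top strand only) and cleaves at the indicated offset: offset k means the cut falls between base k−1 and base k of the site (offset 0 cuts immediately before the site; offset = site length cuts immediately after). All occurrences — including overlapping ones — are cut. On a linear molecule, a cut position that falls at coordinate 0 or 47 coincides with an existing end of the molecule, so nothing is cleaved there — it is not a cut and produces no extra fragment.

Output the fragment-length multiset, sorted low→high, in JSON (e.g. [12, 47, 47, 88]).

[5,7,8,10,17]

Per-enzyme occurrences:
  LmaVI CAGGC/1: at [4, 29, 39] ⇒ [5, 30, 40]
  OquI GGACTT/1: at [12] ⇒ [13]
  ZebIII (AAGA, off=3): no sites

All cut coordinates (distinct, sorted): [5, 13, 30, 40]

Fragment lengths:
  [0,5): 5 bp
  [5,13): 8 bp
  [13,30): 17 bp
  [30,40): 10 bp
  [40,47): 7 bp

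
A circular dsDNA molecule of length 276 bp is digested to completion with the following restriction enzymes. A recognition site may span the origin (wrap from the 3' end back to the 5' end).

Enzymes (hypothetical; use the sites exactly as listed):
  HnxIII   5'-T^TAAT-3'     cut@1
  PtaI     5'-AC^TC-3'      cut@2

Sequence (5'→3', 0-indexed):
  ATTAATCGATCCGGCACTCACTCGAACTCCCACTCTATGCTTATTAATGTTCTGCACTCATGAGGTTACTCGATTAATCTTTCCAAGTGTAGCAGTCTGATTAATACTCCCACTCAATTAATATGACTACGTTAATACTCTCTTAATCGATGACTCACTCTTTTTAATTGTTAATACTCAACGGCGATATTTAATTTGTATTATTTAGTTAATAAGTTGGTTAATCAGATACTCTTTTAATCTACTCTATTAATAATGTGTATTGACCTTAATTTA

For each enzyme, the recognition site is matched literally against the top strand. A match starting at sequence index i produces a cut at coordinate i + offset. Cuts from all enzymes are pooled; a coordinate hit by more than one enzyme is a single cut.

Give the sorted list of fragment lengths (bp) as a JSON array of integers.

Site scan:
  HnxIII (TTAAT, off=1): starts [1, 43, 73, 100, 117, 131, 142, 163, 170, 190, 208, 220, 236, 249, 268, 273] → cuts [2, 44, 74, 101, 118, 132, 143, 164, 171, 191, 209, 221, 237, 250, 269, 274]
  PtaI (ACTC, off=2): starts [15, 19, 25, 31, 55, 67, 105, 111, 136, 152, 156, 175, 230, 243] → cuts [17, 21, 27, 33, 57, 69, 107, 113, 138, 154, 158, 177, 232, 245]

Pooled cuts: [2, 17, 21, 27, 33, 44, 57, 69, 74, 101, 107, 113, 118, 132, 138, 143, 154, 158, 164, 171, 177, 191, 209, 221, 232, 237, 245, 250, 269, 274]

Fragment lengths:
  2→17: 15 bp
  17→21: 4 bp
  21→27: 6 bp
  27→33: 6 bp
  33→44: 11 bp
  44→57: 13 bp
  57→69: 12 bp
  69→74: 5 bp
  74→101: 27 bp
  101→107: 6 bp
  107→113: 6 bp
  113→118: 5 bp
  118→132: 14 bp
  132→138: 6 bp
  138→143: 5 bp
  143→154: 11 bp
  154→158: 4 bp
  158→164: 6 bp
  164→171: 7 bp
  171→177: 6 bp
  177→191: 14 bp
  191→209: 18 bp
  209→221: 12 bp
  221→232: 11 bp
  232→237: 5 bp
  237→245: 8 bp
  245→250: 5 bp
  250→269: 19 bp
  269→274: 5 bp
  274→2 (wrap): 276-274+2 = 4 bp

[4,4,4,5,5,5,5,5,5,6,6,6,6,6,6,6,7,8,11,11,11,12,12,13,14,14,15,18,19,27]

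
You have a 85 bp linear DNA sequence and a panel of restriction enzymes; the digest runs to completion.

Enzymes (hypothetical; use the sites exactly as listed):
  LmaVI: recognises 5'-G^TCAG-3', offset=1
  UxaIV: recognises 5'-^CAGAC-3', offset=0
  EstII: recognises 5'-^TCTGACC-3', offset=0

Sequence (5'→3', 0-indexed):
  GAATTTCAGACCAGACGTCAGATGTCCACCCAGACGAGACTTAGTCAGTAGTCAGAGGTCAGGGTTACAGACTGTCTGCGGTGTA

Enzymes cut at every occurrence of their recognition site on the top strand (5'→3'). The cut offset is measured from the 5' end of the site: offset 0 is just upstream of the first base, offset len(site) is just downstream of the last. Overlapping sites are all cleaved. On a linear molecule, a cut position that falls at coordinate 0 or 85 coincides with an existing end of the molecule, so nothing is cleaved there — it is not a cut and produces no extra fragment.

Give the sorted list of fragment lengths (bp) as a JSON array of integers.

Site scan:
  LmaVI (GTCAG, off=1): starts [16, 43, 50, 57] → cuts [17, 44, 51, 58]
  UxaIV (CAGAC, off=0): starts [6, 11, 30, 67] → cuts [6, 11, 30, 67]
  EstII (TCTGACC, off=0): no sites

Pooled cuts: [6, 11, 17, 30, 44, 51, 58, 67]

Fragments:
  [0,6): 6 bp
  [6,11): 5 bp
  [11,17): 6 bp
  [17,30): 13 bp
  [30,44): 14 bp
  [44,51): 7 bp
  [51,58): 7 bp
  [58,67): 9 bp
  [67,85): 18 bp

[5,6,6,7,7,9,13,14,18]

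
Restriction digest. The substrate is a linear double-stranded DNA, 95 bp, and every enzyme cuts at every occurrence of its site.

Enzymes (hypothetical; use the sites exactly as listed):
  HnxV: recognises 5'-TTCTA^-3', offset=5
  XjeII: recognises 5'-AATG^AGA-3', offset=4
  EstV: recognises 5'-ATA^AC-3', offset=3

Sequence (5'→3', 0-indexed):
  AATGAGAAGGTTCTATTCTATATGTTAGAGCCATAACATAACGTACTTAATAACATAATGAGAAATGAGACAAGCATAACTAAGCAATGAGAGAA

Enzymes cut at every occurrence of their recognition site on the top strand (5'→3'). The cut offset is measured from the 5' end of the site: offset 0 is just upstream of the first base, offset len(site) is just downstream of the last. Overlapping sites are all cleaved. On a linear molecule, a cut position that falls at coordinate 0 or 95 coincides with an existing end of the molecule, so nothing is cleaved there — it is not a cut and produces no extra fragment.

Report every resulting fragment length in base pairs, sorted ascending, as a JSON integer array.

[4,5,5,6,7,8,11,11,11,12,15]

Per-enzyme occurrences:
  HnxV (TTCTA, off=5): starts [10, 15] → cuts [15, 20]
  XjeII (AATGAGA, off=4): starts [0, 56, 63, 85] → cuts [4, 60, 67, 89]
  EstV (ATAAC, off=3): starts [32, 37, 49, 75] → cuts [35, 40, 52, 78]

Pooled cuts: [4, 15, 20, 35, 40, 52, 60, 67, 78, 89]

Fragments:
  [0,4): 4 bp
  [4,15): 11 bp
  [15,20): 5 bp
  [20,35): 15 bp
  [35,40): 5 bp
  [40,52): 12 bp
  [52,60): 8 bp
  [60,67): 7 bp
  [67,78): 11 bp
  [78,89): 11 bp
  [89,95): 6 bp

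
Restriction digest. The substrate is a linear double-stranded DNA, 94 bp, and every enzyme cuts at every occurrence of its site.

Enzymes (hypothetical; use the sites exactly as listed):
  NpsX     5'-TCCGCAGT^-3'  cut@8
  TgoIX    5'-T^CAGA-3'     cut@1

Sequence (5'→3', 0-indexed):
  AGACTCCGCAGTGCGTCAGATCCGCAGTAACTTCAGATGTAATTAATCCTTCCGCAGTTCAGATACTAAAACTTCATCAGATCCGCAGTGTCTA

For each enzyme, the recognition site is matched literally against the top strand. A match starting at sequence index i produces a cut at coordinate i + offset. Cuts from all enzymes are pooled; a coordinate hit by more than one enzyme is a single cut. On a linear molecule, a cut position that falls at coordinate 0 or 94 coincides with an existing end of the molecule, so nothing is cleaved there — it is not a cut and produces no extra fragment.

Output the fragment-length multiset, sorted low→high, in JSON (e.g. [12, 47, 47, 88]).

[1,4,5,5,12,12,12,18,25]

Site scan:
  NpsX TCCGCAGT/8: at [4, 20, 50, 81] ⇒ [12, 28, 58, 89]
  TgoIX TCAGA/1: at [15, 32, 58, 76] ⇒ [16, 33, 59, 77]

Pooled cuts: [12, 16, 28, 33, 58, 59, 77, 89]

Fragments:
  [0,12): 12 bp
  [12,16): 4 bp
  [16,28): 12 bp
  [28,33): 5 bp
  [33,58): 25 bp
  [58,59): 1 bp
  [59,77): 18 bp
  [77,89): 12 bp
  [89,94): 5 bp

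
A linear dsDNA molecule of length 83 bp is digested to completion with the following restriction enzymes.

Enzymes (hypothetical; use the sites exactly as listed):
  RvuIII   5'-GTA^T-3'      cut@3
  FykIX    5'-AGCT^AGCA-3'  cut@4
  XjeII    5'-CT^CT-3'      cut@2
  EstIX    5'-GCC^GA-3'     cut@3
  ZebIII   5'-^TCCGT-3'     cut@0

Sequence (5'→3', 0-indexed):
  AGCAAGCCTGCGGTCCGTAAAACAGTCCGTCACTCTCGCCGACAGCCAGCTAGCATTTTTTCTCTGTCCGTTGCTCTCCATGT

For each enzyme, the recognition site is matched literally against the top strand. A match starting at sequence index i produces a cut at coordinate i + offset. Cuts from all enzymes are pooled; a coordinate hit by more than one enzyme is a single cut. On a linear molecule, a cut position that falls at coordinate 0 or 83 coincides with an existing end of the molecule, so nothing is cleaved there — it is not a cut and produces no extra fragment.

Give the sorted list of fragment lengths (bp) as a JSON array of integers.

Scan for sites:
  RvuIII (GTAT, off=3): no sites
  FykIX (AGCTAGCA, off=4): starts [47] → cuts [51]
  XjeII (CTCT, off=2): starts [32, 61, 73] → cuts [34, 63, 75]
  EstIX (GCCGA, off=3): starts [37] → cuts [40]
  ZebIII (TCCGT, off=0): starts [13, 25, 66] → cuts [13, 25, 66]

Pooled cuts: [13, 25, 34, 40, 51, 63, 66, 75]

Fragment lengths:
  [0,13): 13 bp
  [13,25): 12 bp
  [25,34): 9 bp
  [34,40): 6 bp
  [40,51): 11 bp
  [51,63): 12 bp
  [63,66): 3 bp
  [66,75): 9 bp
  [75,83): 8 bp

[3,6,8,9,9,11,12,12,13]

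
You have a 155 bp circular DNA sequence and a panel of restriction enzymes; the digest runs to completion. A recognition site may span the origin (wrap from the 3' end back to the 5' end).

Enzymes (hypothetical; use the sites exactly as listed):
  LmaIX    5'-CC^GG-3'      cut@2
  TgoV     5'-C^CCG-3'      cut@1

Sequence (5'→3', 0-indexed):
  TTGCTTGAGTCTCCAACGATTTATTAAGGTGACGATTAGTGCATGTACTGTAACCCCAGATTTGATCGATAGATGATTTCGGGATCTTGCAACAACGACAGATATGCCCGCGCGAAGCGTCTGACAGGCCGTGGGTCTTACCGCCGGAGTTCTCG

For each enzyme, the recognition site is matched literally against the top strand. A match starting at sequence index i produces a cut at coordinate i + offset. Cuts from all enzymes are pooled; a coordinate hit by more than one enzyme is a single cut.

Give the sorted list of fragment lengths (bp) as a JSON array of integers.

Per-enzyme occurrences:
  LmaIX CCGG/2: at [143] ⇒ [145]
  TgoV CCCG/1: at [106] ⇒ [107]

All cut coordinates (distinct, sorted): [107, 145]

Fragment lengths:
  107→145: 38 bp
  145→107 (wrap): 155-145+107 = 117 bp

[38,117]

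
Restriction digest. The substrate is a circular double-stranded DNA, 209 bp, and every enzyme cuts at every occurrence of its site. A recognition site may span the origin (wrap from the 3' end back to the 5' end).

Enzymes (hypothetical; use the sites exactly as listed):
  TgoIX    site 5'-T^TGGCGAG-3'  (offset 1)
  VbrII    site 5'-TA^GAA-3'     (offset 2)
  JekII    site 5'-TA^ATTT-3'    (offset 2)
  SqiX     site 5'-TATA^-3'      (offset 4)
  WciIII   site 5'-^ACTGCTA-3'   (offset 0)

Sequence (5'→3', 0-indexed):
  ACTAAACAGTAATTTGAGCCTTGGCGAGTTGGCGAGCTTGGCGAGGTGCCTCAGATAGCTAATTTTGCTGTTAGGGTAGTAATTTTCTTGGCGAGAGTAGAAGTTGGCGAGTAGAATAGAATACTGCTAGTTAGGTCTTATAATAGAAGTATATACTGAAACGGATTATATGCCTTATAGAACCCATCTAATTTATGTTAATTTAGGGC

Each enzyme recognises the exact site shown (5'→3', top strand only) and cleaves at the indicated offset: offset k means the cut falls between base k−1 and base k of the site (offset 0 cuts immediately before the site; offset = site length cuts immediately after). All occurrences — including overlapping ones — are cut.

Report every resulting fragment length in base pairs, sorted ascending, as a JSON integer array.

[2,3,4,5,5,7,8,8,9,9,9,10,10,11,11,15,20,20,20,23]

Site scan:
  TgoIX TTGGCGAG/1: at [20, 28, 37, 87, 103] ⇒ [21, 29, 38, 88, 104]
  VbrII TAGAA/2: at [97, 111, 116, 143, 177] ⇒ [99, 113, 118, 145, 179]
  JekII TAATTT/2: at [9, 59, 79, 188, 198] ⇒ [11, 61, 81, 190, 200]
  SqiX TATA/4: at [138, 149, 151, 166, 175] ⇒ [142, 153, 155, 170, 179]
  WciIII ACTGCTA/0: at [122] ⇒ [122]

All cut coordinates (distinct, sorted): [11, 21, 29, 38, 61, 81, 88, 99, 104, 113, 118, 122, 142, 145, 153, 155, 170, 179, 190, 200]

Fragments:
  11→21: 10 bp
  21→29: 8 bp
  29→38: 9 bp
  38→61: 23 bp
  61→81: 20 bp
  81→88: 7 bp
  88→99: 11 bp
  99→104: 5 bp
  104→113: 9 bp
  113→118: 5 bp
  118→122: 4 bp
  122→142: 20 bp
  142→145: 3 bp
  145→153: 8 bp
  153→155: 2 bp
  155→170: 15 bp
  170→179: 9 bp
  179→190: 11 bp
  190→200: 10 bp
  200→11 (wrap): 209-200+11 = 20 bp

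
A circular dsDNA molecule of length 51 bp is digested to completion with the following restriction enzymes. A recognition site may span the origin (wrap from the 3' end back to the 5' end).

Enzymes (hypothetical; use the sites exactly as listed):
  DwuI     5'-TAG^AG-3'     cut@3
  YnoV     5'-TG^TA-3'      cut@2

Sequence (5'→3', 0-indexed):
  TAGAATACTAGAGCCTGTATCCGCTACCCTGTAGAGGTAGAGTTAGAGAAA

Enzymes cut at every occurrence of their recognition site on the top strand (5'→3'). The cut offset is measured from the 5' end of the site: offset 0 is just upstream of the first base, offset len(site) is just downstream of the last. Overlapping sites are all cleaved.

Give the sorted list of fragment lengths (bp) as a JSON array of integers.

Scan for sites:
  DwuI (TAGAG, off=3): starts [8, 31, 37, 43] → cuts [11, 34, 40, 46]
  YnoV (TGTA, off=2): starts [15, 29] → cuts [17, 31]

Pooled cuts: [11, 17, 31, 34, 40, 46]

Fragment lengths:
  11→17: 6 bp
  17→31: 14 bp
  31→34: 3 bp
  34→40: 6 bp
  40→46: 6 bp
  46→11 (wrap): 51-46+11 = 16 bp

[3,6,6,6,14,16]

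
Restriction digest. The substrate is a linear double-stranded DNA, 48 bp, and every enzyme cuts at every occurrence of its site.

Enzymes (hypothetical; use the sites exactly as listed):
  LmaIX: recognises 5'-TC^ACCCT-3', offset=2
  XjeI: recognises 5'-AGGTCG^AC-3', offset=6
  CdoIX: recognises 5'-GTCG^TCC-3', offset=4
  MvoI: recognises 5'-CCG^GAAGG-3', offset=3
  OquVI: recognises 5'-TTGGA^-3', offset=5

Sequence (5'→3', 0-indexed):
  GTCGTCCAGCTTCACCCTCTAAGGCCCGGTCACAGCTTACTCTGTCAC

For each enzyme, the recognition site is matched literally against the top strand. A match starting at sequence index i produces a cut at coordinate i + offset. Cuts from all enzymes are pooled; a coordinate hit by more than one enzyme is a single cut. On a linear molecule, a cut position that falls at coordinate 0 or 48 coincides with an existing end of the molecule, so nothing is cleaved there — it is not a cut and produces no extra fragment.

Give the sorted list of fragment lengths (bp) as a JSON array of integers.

Site scan:
  LmaIX TCACCCT/2: at [11] ⇒ [13]
  XjeI (AGGTCGAC, off=6): no sites
  CdoIX GTCGTCC/4: at [0] ⇒ [4]
  MvoI (CCGGAAGG, off=3): no sites
  OquVI (TTGGA, off=5): no sites

Pooled cuts: [4, 13]

Fragment lengths:
  [0,4): 4 bp
  [4,13): 9 bp
  [13,48): 35 bp

[4,9,35]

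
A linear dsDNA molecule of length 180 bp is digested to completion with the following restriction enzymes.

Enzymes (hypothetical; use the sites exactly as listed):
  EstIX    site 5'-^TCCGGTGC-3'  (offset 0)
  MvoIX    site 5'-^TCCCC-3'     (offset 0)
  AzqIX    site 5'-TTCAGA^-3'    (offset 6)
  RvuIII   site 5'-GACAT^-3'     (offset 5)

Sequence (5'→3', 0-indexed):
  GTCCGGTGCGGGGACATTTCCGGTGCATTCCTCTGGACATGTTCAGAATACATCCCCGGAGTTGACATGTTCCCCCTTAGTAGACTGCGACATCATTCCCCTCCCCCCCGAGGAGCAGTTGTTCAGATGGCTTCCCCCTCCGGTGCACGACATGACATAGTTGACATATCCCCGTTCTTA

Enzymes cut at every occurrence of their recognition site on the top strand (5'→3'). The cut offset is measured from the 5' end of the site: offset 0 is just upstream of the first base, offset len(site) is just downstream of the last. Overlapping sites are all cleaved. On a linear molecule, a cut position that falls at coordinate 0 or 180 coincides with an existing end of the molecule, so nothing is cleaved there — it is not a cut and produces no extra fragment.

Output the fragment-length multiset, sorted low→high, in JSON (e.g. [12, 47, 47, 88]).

[1,1,1,2,3,5,5,5,5,6,7,9,12,15,16,16,22,23,26]

Scan for sites:
  EstIX TCCGGTGC/0: at [1, 18, 138] ⇒ [1, 18, 138]
  MvoIX TCCCC/0: at [52, 70, 96, 101, 132, 168] ⇒ [52, 70, 96, 101, 132, 168]
  AzqIX TTCAGA/6: at [41, 121] ⇒ [47, 127]
  RvuIII GACAT/5: at [12, 35, 63, 88, 148, 153, 162] ⇒ [17, 40, 68, 93, 153, 158, 167]

Pooled cuts: [1, 17, 18, 40, 47, 52, 68, 70, 93, 96, 101, 127, 132, 138, 153, 158, 167, 168]

Fragment lengths:
  [0,1): 1 bp
  [1,17): 16 bp
  [17,18): 1 bp
  [18,40): 22 bp
  [40,47): 7 bp
  [47,52): 5 bp
  [52,68): 16 bp
  [68,70): 2 bp
  [70,93): 23 bp
  [93,96): 3 bp
  [96,101): 5 bp
  [101,127): 26 bp
  [127,132): 5 bp
  [132,138): 6 bp
  [138,153): 15 bp
  [153,158): 5 bp
  [158,167): 9 bp
  [167,168): 1 bp
  [168,180): 12 bp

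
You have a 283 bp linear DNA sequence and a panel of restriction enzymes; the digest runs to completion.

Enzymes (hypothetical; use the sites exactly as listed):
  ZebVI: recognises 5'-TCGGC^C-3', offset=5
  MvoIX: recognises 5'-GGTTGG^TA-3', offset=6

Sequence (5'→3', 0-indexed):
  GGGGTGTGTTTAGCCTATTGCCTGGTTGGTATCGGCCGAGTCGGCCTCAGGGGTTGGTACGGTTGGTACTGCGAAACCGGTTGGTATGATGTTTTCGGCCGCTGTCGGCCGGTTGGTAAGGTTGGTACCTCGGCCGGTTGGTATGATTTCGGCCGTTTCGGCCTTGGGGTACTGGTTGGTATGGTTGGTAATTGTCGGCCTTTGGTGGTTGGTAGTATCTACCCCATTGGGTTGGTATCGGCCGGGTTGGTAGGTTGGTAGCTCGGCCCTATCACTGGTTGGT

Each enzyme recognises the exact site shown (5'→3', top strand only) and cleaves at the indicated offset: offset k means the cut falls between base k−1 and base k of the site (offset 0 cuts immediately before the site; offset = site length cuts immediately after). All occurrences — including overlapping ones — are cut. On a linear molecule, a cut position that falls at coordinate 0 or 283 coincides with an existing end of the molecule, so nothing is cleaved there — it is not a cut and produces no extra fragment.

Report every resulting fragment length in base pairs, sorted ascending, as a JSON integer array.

[7,7,7,7,8,8,9,9,9,9,9,9,9,10,11,12,12,13,15,16,17,18,23,29]

Per-enzyme occurrences:
  ZebVI TCGGCC/5: at [31, 40, 94, 104, 129, 148, 157, 194, 237, 262] ⇒ [36, 45, 99, 109, 134, 153, 162, 199, 242, 267]
  MvoIX GGTTGGTA/6: at [23, 51, 60, 78, 110, 119, 135, 173, 182, 206, 229, 244, 252] ⇒ [29, 57, 66, 84, 116, 125, 141, 179, 188, 212, 235, 250, 258]

All cut coordinates (distinct, sorted): [29, 36, 45, 57, 66, 84, 99, 109, 116, 125, 134, 141, 153, 162, 179, 188, 199, 212, 235, 242, 250, 258, 267]

Fragment lengths:
  [0,29): 29 bp
  [29,36): 7 bp
  [36,45): 9 bp
  [45,57): 12 bp
  [57,66): 9 bp
  [66,84): 18 bp
  [84,99): 15 bp
  [99,109): 10 bp
  [109,116): 7 bp
  [116,125): 9 bp
  [125,134): 9 bp
  [134,141): 7 bp
  [141,153): 12 bp
  [153,162): 9 bp
  [162,179): 17 bp
  [179,188): 9 bp
  [188,199): 11 bp
  [199,212): 13 bp
  [212,235): 23 bp
  [235,242): 7 bp
  [242,250): 8 bp
  [250,258): 8 bp
  [258,267): 9 bp
  [267,283): 16 bp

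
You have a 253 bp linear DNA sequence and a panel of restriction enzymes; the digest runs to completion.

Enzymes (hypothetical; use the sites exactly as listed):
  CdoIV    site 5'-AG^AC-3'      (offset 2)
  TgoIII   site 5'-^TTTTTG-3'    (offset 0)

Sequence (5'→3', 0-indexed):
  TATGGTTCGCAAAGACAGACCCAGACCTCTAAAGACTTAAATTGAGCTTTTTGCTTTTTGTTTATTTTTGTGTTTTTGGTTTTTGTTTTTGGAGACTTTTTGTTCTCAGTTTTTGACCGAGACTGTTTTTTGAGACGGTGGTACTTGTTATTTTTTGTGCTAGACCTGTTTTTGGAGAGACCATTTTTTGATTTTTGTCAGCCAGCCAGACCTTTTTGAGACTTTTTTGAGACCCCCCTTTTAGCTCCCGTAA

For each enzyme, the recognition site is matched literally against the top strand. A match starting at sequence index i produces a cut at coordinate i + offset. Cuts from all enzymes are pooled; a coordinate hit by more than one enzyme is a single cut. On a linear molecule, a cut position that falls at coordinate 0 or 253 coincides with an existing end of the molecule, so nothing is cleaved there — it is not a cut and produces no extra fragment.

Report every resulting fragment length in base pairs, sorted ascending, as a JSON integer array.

[2,3,3,4,5,5,5,6,6,7,7,7,8,8,8,8,9,10,10,11,12,12,13,13,14,17,18,22]

Scan for sites:
  CdoIV AGAC/2: at [12, 16, 22, 32, 92, 119, 132, 161, 177, 207, 218, 229] ⇒ [14, 18, 24, 34, 94, 121, 134, 163, 179, 209, 220, 231]
  TgoIII TTTTTG/0: at [47, 54, 64, 72, 79, 85, 96, 109, 126, 151, 168, 184, 191, 212, 223] ⇒ [47, 54, 64, 72, 79, 85, 96, 109, 126, 151, 168, 184, 191, 212, 223]

All cut coordinates (distinct, sorted): [14, 18, 24, 34, 47, 54, 64, 72, 79, 85, 94, 96, 109, 121, 126, 134, 151, 163, 168, 179, 184, 191, 209, 212, 220, 223, 231]

Fragments:
  [0,14): 14 bp
  [14,18): 4 bp
  [18,24): 6 bp
  [24,34): 10 bp
  [34,47): 13 bp
  [47,54): 7 bp
  [54,64): 10 bp
  [64,72): 8 bp
  [72,79): 7 bp
  [79,85): 6 bp
  [85,94): 9 bp
  [94,96): 2 bp
  [96,109): 13 bp
  [109,121): 12 bp
  [121,126): 5 bp
  [126,134): 8 bp
  [134,151): 17 bp
  [151,163): 12 bp
  [163,168): 5 bp
  [168,179): 11 bp
  [179,184): 5 bp
  [184,191): 7 bp
  [191,209): 18 bp
  [209,212): 3 bp
  [212,220): 8 bp
  [220,223): 3 bp
  [223,231): 8 bp
  [231,253): 22 bp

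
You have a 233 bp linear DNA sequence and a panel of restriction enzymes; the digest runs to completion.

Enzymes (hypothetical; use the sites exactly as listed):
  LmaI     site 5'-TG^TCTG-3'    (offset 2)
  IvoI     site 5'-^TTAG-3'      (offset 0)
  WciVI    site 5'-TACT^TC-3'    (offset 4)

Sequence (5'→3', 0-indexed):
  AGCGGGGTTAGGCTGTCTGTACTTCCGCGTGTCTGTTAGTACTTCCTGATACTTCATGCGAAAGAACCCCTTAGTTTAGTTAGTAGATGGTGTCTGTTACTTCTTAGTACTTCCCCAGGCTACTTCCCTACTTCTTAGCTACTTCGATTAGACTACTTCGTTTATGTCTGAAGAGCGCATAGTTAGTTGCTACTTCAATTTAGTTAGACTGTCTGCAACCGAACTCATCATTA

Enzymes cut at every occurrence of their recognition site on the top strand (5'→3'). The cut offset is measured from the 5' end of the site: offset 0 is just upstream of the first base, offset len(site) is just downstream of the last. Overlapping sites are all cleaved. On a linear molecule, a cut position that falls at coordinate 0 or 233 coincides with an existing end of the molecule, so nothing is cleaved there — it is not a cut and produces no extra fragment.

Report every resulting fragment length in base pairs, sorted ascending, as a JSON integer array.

Site scan:
  LmaI TGTCTG/2: at [13, 29, 90, 164, 209] ⇒ [15, 31, 92, 166, 211]
  IvoI TTAG/0: at [7, 35, 70, 75, 79, 103, 134, 147, 182, 199, 203] ⇒ [7, 35, 70, 75, 79, 103, 134, 147, 182, 199, 203]
  WciVI TACTTC/4: at [19, 39, 49, 97, 107, 120, 128, 139, 153, 190] ⇒ [23, 43, 53, 101, 111, 124, 132, 143, 157, 194]

All cut coordinates (distinct, sorted): [7, 15, 23, 31, 35, 43, 53, 70, 75, 79, 92, 101, 103, 111, 124, 132, 134, 143, 147, 157, 166, 182, 194, 199, 203, 211]

Fragments:
  [0,7): 7 bp
  [7,15): 8 bp
  [15,23): 8 bp
  [23,31): 8 bp
  [31,35): 4 bp
  [35,43): 8 bp
  [43,53): 10 bp
  [53,70): 17 bp
  [70,75): 5 bp
  [75,79): 4 bp
  [79,92): 13 bp
  [92,101): 9 bp
  [101,103): 2 bp
  [103,111): 8 bp
  [111,124): 13 bp
  [124,132): 8 bp
  [132,134): 2 bp
  [134,143): 9 bp
  [143,147): 4 bp
  [147,157): 10 bp
  [157,166): 9 bp
  [166,182): 16 bp
  [182,194): 12 bp
  [194,199): 5 bp
  [199,203): 4 bp
  [203,211): 8 bp
  [211,233): 22 bp

[2,2,4,4,4,4,5,5,7,8,8,8,8,8,8,8,9,9,9,10,10,12,13,13,16,17,22]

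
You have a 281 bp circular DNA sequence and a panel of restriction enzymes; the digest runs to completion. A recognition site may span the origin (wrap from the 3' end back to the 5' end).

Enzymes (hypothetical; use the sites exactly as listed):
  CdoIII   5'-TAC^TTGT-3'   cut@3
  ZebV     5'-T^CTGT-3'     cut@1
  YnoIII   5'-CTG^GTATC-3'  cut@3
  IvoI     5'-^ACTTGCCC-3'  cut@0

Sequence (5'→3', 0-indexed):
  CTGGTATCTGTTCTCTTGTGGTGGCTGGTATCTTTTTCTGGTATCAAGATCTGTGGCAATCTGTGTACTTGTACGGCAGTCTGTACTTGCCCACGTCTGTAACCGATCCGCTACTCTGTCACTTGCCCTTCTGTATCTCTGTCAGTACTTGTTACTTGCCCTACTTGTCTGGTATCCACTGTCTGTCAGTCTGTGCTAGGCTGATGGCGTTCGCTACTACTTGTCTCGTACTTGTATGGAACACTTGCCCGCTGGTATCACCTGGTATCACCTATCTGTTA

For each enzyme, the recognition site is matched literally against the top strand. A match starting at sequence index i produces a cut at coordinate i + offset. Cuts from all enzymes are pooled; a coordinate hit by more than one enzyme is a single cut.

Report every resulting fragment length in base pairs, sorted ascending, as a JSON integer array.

Site scan:
  CdoIII (TACTTGT, off=3): starts [65, 145, 161, 217, 228] → cuts [68, 148, 164, 220, 231]
  ZebV (TCTGT, off=1): starts [6, 49, 59, 79, 95, 114, 129, 137, 181, 189, 274] → cuts [7, 50, 60, 80, 96, 115, 130, 138, 182, 190, 275]
  YnoIII (CTGGTATC, off=3): starts [0, 24, 37, 168, 251, 261] → cuts [3, 27, 40, 171, 254, 264]
  IvoI (ACTTGCCC, off=0): starts [84, 120, 153, 242] → cuts [84, 120, 153, 242]

Pooled cuts: [3, 7, 27, 40, 50, 60, 68, 80, 84, 96, 115, 120, 130, 138, 148, 153, 164, 171, 182, 190, 220, 231, 242, 254, 264, 275]

Fragments:
  3→7: 4 bp
  7→27: 20 bp
  27→40: 13 bp
  40→50: 10 bp
  50→60: 10 bp
  60→68: 8 bp
  68→80: 12 bp
  80→84: 4 bp
  84→96: 12 bp
  96→115: 19 bp
  115→120: 5 bp
  120→130: 10 bp
  130→138: 8 bp
  138→148: 10 bp
  148→153: 5 bp
  153→164: 11 bp
  164→171: 7 bp
  171→182: 11 bp
  182→190: 8 bp
  190→220: 30 bp
  220→231: 11 bp
  231→242: 11 bp
  242→254: 12 bp
  254→264: 10 bp
  264→275: 11 bp
  275→3 (wrap): 281-275+3 = 9 bp

[4,4,5,5,7,8,8,8,9,10,10,10,10,10,11,11,11,11,11,12,12,12,13,19,20,30]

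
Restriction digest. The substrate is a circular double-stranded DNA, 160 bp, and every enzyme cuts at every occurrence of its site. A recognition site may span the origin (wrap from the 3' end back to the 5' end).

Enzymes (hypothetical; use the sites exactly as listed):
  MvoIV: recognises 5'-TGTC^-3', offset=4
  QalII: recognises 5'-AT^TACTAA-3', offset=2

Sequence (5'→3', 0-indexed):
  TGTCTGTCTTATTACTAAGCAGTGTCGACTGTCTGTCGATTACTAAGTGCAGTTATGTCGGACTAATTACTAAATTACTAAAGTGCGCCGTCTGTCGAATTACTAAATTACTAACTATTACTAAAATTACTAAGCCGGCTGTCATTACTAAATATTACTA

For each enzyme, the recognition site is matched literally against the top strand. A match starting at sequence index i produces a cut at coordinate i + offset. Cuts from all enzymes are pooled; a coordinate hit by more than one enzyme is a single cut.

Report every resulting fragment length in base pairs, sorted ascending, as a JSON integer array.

Scan for sites:
  MvoIV TGTC/4: at [0, 4, 22, 29, 33, 55, 92, 139] ⇒ [4, 8, 26, 33, 37, 59, 96, 143]
  QalII ATTACTAA/2: at [10, 38, 65, 73, 98, 106, 116, 125, 143] ⇒ [12, 40, 67, 75, 100, 108, 118, 127, 145]

All cut coordinates (distinct, sorted): [4, 8, 12, 26, 33, 37, 40, 59, 67, 75, 96, 100, 108, 118, 127, 143, 145]

Fragment lengths:
  4→8: 4 bp
  8→12: 4 bp
  12→26: 14 bp
  26→33: 7 bp
  33→37: 4 bp
  37→40: 3 bp
  40→59: 19 bp
  59→67: 8 bp
  67→75: 8 bp
  75→96: 21 bp
  96→100: 4 bp
  100→108: 8 bp
  108→118: 10 bp
  118→127: 9 bp
  127→143: 16 bp
  143→145: 2 bp
  145→4 (wrap): 160-145+4 = 19 bp

[2,3,4,4,4,4,7,8,8,8,9,10,14,16,19,19,21]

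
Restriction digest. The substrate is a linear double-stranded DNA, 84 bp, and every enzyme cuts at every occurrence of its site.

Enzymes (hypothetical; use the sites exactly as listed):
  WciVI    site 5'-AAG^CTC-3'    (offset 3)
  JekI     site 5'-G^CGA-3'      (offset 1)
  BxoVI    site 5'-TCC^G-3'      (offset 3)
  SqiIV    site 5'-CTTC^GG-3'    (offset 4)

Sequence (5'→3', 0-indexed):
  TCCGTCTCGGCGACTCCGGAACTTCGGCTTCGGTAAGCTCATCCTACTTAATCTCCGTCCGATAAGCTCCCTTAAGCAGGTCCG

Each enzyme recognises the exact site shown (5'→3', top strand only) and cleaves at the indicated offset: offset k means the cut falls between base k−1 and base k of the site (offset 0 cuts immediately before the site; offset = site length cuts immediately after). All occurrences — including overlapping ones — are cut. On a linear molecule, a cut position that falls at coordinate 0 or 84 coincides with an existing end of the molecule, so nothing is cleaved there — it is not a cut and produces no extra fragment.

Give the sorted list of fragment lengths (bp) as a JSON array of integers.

Scan for sites:
  WciVI AAGCTC/3: at [34, 63] ⇒ [37, 66]
  JekI GCGA/1: at [9] ⇒ [10]
  BxoVI TCCG/3: at [0, 14, 53, 57, 80] ⇒ [3, 17, 56, 60, 83]
  SqiIV CTTCGG/4: at [21, 27] ⇒ [25, 31]

Pooled cuts: [3, 10, 17, 25, 31, 37, 56, 60, 66, 83]

Fragments:
  [0,3): 3 bp
  [3,10): 7 bp
  [10,17): 7 bp
  [17,25): 8 bp
  [25,31): 6 bp
  [31,37): 6 bp
  [37,56): 19 bp
  [56,60): 4 bp
  [60,66): 6 bp
  [66,83): 17 bp
  [83,84): 1 bp

[1,3,4,6,6,6,7,7,8,17,19]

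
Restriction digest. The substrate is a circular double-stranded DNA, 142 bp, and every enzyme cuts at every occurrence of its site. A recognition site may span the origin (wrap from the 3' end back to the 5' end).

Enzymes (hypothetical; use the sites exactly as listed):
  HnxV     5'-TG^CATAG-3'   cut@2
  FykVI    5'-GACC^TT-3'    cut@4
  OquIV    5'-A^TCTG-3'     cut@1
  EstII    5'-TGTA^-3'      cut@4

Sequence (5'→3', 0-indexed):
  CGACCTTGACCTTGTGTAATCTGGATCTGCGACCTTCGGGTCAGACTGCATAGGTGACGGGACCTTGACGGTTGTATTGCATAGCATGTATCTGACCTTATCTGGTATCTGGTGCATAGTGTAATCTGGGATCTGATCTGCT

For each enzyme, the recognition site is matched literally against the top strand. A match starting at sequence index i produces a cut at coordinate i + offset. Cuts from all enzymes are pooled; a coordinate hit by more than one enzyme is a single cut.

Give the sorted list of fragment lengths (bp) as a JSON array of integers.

[1,1,3,3,5,6,6,7,7,7,7,7,9,9,11,11,12,14,16]

Site scan:
  HnxV TGCATAG/2: at [46, 77, 112] ⇒ [48, 79, 114]
  FykVI GACCTT/4: at [1, 7, 30, 60, 93] ⇒ [5, 11, 34, 64, 97]
  OquIV ATCTG/1: at [18, 24, 89, 99, 106, 123, 130, 135] ⇒ [19, 25, 90, 100, 107, 124, 131, 136]
  EstII TGTA/4: at [14, 72, 86, 119] ⇒ [18, 76, 90, 123]

All cut coordinates (distinct, sorted): [5, 11, 18, 19, 25, 34, 48, 64, 76, 79, 90, 97, 100, 107, 114, 123, 124, 131, 136]

Fragment lengths:
  5→11: 6 bp
  11→18: 7 bp
  18→19: 1 bp
  19→25: 6 bp
  25→34: 9 bp
  34→48: 14 bp
  48→64: 16 bp
  64→76: 12 bp
  76→79: 3 bp
  79→90: 11 bp
  90→97: 7 bp
  97→100: 3 bp
  100→107: 7 bp
  107→114: 7 bp
  114→123: 9 bp
  123→124: 1 bp
  124→131: 7 bp
  131→136: 5 bp
  136→5 (wrap): 142-136+5 = 11 bp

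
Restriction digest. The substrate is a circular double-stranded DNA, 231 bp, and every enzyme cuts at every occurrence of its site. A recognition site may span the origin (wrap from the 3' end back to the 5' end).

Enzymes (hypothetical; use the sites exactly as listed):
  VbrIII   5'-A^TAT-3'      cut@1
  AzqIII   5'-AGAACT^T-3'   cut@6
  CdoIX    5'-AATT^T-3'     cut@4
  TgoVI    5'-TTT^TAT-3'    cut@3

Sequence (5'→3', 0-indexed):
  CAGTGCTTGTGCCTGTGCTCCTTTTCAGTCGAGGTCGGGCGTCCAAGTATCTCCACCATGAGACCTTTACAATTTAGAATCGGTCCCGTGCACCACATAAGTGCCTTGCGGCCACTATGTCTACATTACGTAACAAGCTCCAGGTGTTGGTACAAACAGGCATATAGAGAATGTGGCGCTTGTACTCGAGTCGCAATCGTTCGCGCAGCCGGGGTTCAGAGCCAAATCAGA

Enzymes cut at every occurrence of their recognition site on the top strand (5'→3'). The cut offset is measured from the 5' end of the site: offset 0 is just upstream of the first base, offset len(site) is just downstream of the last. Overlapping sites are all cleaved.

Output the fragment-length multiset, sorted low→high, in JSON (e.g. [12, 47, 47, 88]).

Per-enzyme occurrences:
  VbrIII ATAT/1: at [161] ⇒ [162]
  AzqIII (AGAACTT, off=6): no sites
  CdoIX AATTT/4: at [70] ⇒ [74]
  TgoVI (TTTTAT, off=3): no sites

All cut coordinates (distinct, sorted): [74, 162]

Fragment lengths:
  74→162: 88 bp
  162→74 (wrap): 231-162+74 = 143 bp

[88,143]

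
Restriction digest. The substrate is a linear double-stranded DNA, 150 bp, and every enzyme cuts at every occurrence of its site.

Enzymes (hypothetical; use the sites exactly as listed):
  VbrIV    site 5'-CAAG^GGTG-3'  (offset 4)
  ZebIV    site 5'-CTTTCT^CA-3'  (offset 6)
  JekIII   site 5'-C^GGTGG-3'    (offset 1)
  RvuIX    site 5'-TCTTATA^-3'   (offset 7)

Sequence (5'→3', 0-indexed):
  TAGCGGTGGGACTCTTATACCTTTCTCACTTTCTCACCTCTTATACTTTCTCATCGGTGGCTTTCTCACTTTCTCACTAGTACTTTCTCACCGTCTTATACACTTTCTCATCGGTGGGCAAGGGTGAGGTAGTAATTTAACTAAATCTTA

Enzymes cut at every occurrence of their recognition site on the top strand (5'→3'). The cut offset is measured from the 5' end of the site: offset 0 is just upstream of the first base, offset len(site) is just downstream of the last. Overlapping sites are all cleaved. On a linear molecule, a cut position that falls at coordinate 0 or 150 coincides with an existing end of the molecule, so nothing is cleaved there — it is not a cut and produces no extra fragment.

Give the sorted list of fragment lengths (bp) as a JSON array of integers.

Site scan:
  VbrIV (CAAGGGTG, off=4): starts [118] → cuts [122]
  ZebIV (CTTTCTCA, off=6): starts [20, 28, 45, 60, 68, 82, 102] → cuts [26, 34, 51, 66, 74, 88, 108]
  JekIII (CGGTGG, off=1): starts [3, 54, 111] → cuts [4, 55, 112]
  RvuIX (TCTTATA, off=7): starts [12, 38, 93] → cuts [19, 45, 100]

All cut coordinates (distinct, sorted): [4, 19, 26, 34, 45, 51, 55, 66, 74, 88, 100, 108, 112, 122]

Fragment lengths:
  [0,4): 4 bp
  [4,19): 15 bp
  [19,26): 7 bp
  [26,34): 8 bp
  [34,45): 11 bp
  [45,51): 6 bp
  [51,55): 4 bp
  [55,66): 11 bp
  [66,74): 8 bp
  [74,88): 14 bp
  [88,100): 12 bp
  [100,108): 8 bp
  [108,112): 4 bp
  [112,122): 10 bp
  [122,150): 28 bp

[4,4,4,6,7,8,8,8,10,11,11,12,14,15,28]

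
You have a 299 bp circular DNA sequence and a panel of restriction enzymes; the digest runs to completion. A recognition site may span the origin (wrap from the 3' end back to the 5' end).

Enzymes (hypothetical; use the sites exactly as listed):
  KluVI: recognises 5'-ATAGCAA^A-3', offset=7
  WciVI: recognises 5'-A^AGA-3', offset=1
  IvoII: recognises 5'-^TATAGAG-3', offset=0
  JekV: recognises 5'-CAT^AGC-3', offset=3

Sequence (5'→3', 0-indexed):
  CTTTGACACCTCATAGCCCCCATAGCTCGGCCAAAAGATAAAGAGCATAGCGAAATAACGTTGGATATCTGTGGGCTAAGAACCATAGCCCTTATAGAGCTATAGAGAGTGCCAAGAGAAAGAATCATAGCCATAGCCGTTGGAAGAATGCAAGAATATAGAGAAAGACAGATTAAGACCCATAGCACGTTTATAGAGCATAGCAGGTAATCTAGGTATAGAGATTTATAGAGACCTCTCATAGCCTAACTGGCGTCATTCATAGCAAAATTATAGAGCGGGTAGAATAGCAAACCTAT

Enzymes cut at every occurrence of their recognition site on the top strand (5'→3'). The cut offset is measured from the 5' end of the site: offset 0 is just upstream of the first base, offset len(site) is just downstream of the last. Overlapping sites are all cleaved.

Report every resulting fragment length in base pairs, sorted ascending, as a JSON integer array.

[3,4,5,6,6,6,6,7,8,8,8,8,8,8,9,9,10,10,10,10,12,14,15,16,20,21,22,30]

Scan for sites:
  KluVI ATAGCAAA/7: at [261, 286] ⇒ [268, 293]
  WciVI AAGA/1: at [34, 40, 77, 113, 119, 143, 151, 164, 174] ⇒ [35, 41, 78, 114, 120, 144, 152, 165, 175]
  IvoII TATAGAG/0: at [92, 100, 156, 191, 216, 226, 271] ⇒ [92, 100, 156, 191, 216, 226, 271]
  JekV CATAGC/3: at [11, 20, 45, 83, 125, 131, 180, 198, 239, 260] ⇒ [14, 23, 48, 86, 128, 134, 183, 201, 242, 263]

Pooled cuts: [14, 23, 35, 41, 48, 78, 86, 92, 100, 114, 120, 128, 134, 144, 152, 156, 165, 175, 183, 191, 201, 216, 226, 242, 263, 268, 271, 293]

Fragments:
  14→23: 9 bp
  23→35: 12 bp
  35→41: 6 bp
  41→48: 7 bp
  48→78: 30 bp
  78→86: 8 bp
  86→92: 6 bp
  92→100: 8 bp
  100→114: 14 bp
  114→120: 6 bp
  120→128: 8 bp
  128→134: 6 bp
  134→144: 10 bp
  144→152: 8 bp
  152→156: 4 bp
  156→165: 9 bp
  165→175: 10 bp
  175→183: 8 bp
  183→191: 8 bp
  191→201: 10 bp
  201→216: 15 bp
  216→226: 10 bp
  226→242: 16 bp
  242→263: 21 bp
  263→268: 5 bp
  268→271: 3 bp
  271→293: 22 bp
  293→14 (wrap): 299-293+14 = 20 bp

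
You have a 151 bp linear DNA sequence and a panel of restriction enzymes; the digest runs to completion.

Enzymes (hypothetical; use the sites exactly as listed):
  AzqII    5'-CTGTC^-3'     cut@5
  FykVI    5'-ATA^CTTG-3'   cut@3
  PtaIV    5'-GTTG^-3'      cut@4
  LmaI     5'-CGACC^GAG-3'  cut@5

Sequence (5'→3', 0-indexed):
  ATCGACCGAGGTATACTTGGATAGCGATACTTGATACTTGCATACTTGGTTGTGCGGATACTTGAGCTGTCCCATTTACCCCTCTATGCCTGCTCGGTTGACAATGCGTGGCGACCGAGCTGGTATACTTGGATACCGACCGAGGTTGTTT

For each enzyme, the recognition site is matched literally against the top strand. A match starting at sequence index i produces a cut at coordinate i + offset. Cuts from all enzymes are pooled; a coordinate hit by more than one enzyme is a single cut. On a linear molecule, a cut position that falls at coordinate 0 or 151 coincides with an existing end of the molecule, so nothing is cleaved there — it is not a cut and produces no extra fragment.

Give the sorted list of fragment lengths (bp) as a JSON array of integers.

Scan for sites:
  AzqII (CTGTC, off=5): starts [66] → cuts [71]
  FykVI (ATACTTG, off=3): starts [12, 26, 33, 41, 57, 124] → cuts [15, 29, 36, 44, 60, 127]
  PtaIV (GTTG, off=4): starts [48, 96, 144] → cuts [52, 100, 148]
  LmaI (CGACCGAG, off=5): starts [2, 111, 136] → cuts [7, 116, 141]

Pooled cuts: [7, 15, 29, 36, 44, 52, 60, 71, 100, 116, 127, 141, 148]

Fragment lengths:
  [0,7): 7 bp
  [7,15): 8 bp
  [15,29): 14 bp
  [29,36): 7 bp
  [36,44): 8 bp
  [44,52): 8 bp
  [52,60): 8 bp
  [60,71): 11 bp
  [71,100): 29 bp
  [100,116): 16 bp
  [116,127): 11 bp
  [127,141): 14 bp
  [141,148): 7 bp
  [148,151): 3 bp

[3,7,7,7,8,8,8,8,11,11,14,14,16,29]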